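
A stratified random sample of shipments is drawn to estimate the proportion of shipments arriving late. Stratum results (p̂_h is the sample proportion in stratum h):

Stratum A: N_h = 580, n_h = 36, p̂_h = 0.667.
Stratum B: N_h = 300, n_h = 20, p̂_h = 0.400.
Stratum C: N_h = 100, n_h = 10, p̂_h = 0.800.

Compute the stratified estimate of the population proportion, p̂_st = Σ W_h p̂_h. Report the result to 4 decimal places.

p̂_st ≈ 0.5988

N = 980; stratum weights W_h = N_h/N.
p̂_st = Σ W_h p̂_h = (580·0.667 + 300·0.400 + 100·0.800)/980 = 0.59884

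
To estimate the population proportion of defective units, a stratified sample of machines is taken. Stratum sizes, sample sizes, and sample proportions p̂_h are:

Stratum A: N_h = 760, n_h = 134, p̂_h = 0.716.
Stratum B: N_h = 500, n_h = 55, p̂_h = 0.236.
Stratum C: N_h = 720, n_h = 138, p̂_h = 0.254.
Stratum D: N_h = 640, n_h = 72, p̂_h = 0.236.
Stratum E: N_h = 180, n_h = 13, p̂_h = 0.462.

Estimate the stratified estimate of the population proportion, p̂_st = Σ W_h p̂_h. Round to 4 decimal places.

p̂_st ≈ 0.3854

N = 2800; stratum weights W_h = N_h/N.
p̂_st = Σ W_h p̂_h = (760·0.716 + 500·0.236 + 720·0.254 + 640·0.236 + 180·0.462)/2800 = 0.38544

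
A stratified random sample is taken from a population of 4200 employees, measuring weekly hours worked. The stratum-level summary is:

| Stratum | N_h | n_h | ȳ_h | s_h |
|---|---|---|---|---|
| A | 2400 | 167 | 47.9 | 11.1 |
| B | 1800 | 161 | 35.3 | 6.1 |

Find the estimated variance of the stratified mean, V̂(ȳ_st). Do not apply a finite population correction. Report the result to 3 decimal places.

V̂(ȳ_st) = Σ W_h² s_h²/n_h, with W_h = N_h/N and N = 4200:
  stratum A: (2400/4200)²·11.1²/167 = 0.240909
  stratum B: (1800/4200)²·6.1²/161 = 0.0424502
V̂(ȳ_st) = 0.283359

V̂(ȳ_st) ≈ 0.283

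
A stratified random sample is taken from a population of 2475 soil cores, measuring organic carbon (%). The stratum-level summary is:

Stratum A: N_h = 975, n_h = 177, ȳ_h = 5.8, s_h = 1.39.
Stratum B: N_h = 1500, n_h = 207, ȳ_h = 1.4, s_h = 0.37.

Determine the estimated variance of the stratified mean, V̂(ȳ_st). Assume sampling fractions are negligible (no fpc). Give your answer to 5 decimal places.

V̂(ȳ_st) ≈ 0.00194

V̂(ȳ_st) = Σ W_h² s_h²/n_h, with W_h = N_h/N and N = 2475:
  stratum A: (975/2475)²·1.39²/177 = 0.00169401
  stratum B: (1500/2475)²·0.37²/207 = 0.000242921
V̂(ȳ_st) = 0.00193693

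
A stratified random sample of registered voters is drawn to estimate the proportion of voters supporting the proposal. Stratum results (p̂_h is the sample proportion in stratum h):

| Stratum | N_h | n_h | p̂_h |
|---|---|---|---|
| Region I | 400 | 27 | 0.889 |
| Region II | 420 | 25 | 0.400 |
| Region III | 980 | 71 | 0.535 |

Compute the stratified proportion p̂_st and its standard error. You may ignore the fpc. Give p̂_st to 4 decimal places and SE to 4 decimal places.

p̂_st ≈ 0.5822, SE ≈ 0.0423

N = 1800; stratum weights W_h = N_h/N.
p̂_st = Σ W_h p̂_h = (400·0.889 + 420·0.400 + 980·0.535)/1800 = 0.58217
V̂(p̂_st) = Σ W_h² p̂_h(1−p̂_h)/(n_h−1):
  stratum Region I: (400/1800)²·0.889·0.111/26 = 0.000187425
  stratum Region II: (420/1800)²·0.400·0.600/24 = 0.000544444
  stratum Region III: (980/1800)²·0.535·0.465/70 = 0.00105345
V̂(p̂_st) = 0.00178532; SE = √V̂ = 0.0422531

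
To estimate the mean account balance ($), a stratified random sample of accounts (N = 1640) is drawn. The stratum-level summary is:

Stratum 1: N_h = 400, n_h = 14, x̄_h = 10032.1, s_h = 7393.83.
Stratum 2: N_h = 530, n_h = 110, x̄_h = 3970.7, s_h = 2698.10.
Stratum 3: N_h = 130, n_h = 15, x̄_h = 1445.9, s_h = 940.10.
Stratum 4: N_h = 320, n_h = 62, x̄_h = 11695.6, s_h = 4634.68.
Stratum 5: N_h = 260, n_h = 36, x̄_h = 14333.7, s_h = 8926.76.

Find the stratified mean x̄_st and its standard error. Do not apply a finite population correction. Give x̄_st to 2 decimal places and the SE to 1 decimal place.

x̄_st = Σ W_h x̄_h = (400·10032.1 + 530·3970.7 + 130·1445.9 + 320·11695.6 + 260·14333.7)/1640 = 8399.16585
V̂(x̄_st) = Σ W_h² s_h²/n_h, with W_h = N_h/N and N = 1640:
  stratum 1: (400/1640)²·7393.83²/14 = 232297
  stratum 2: (530/1640)²·2698.10²/110 = 6911.74
  stratum 3: (130/1640)²·940.10²/15 = 370.217
  stratum 4: (320/1640)²·4634.68²/62 = 13190.5
  stratum 5: (260/1640)²·8926.76²/36 = 55634.5
V̂(x̄_st) = 308404
SE(x̄_st) = √308404 = 555.341

x̄_st ≈ 8399.17, SE ≈ 555.3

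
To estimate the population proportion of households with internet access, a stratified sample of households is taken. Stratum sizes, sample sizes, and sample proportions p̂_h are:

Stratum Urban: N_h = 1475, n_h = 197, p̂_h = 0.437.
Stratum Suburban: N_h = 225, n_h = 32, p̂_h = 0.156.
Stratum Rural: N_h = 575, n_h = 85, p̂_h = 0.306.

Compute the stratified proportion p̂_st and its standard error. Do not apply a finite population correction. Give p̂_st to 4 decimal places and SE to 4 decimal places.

N = 2275; stratum weights W_h = N_h/N.
p̂_st = Σ W_h p̂_h = (1475·0.437 + 225·0.156 + 575·0.306)/2275 = 0.37610
V̂(p̂_st) = Σ W_h² p̂_h(1−p̂_h)/(n_h−1):
  stratum Urban: (1475/2275)²·0.437·0.563/196 = 0.000527661
  stratum Suburban: (225/2275)²·0.156·0.844/31 = 4.15439e-05
  stratum Rural: (575/2275)²·0.306·0.694/84 = 0.000161501
V̂(p̂_st) = 0.000730706; SE = √V̂ = 0.0270316

p̂_st ≈ 0.3761, SE ≈ 0.0270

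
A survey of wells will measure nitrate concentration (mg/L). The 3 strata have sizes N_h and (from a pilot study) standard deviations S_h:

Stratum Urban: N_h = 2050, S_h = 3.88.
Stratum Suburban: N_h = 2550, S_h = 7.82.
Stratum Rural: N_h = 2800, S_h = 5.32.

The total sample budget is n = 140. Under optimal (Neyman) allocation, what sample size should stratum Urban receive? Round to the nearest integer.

Neyman allocation: n_h = n · N_h S_h / Σ N_i S_i, with n = 140.
  stratum Urban: N_h·S_h = 2050·3.88 = 7954.00
  stratum Suburban: N_h·S_h = 2550·7.82 = 19941.00
  stratum Rural: N_h·S_h = 2800·5.32 = 14896.00
Σ N_h S_h = 42791.00
n for stratum Urban = 140·7954.00/42791.00 = 26.023 → 26

26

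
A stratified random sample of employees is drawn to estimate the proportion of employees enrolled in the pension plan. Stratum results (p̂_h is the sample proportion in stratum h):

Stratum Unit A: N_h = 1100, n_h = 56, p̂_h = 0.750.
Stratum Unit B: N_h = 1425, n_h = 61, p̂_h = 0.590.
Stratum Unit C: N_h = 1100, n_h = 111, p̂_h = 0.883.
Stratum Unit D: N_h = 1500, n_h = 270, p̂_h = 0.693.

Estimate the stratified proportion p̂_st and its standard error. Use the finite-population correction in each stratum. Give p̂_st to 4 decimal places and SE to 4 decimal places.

p̂_st ≈ 0.7174, SE ≈ 0.0233

N = 5125; stratum weights W_h = N_h/N.
p̂_st = Σ W_h p̂_h = (1100·0.750 + 1425·0.590 + 1100·0.883 + 1500·0.693)/5125 = 0.71738
V̂(p̂_st) = Σ W_h² (1 − n_h/N_h) p̂_h(1−p̂_h)/(n_h−1):
  stratum Unit A: (1100/5125)²·(1 − 56/1100)·0.750·0.250/55 = 0.000149054
  stratum Unit B: (1425/5125)²·(1 − 61/1425)·0.590·0.410/60 = 0.00029835
  stratum Unit C: (1100/5125)²·(1 − 111/1100)·0.883·0.117/110 = 3.89005e-05
  stratum Unit D: (1500/5125)²·(1 − 270/1500)·0.693·0.307/269 = 5.55556e-05
V̂(p̂_st) = 0.00054186; SE = √V̂ = 0.0232779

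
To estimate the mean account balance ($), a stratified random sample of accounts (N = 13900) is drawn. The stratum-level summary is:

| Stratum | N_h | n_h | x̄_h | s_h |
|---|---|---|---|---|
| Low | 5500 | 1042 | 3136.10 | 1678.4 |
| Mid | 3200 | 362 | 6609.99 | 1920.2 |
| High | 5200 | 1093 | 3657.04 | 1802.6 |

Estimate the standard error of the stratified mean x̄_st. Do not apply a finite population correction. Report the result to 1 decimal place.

V̂(x̄_st) = Σ W_h² s_h²/n_h, with W_h = N_h/N and N = 13900:
  stratum Low: (5500/13900)²·1678.4²/1042 = 423.271
  stratum Mid: (3200/13900)²·1920.2²/362 = 539.827
  stratum High: (5200/13900)²·1802.6²/1093 = 416.06
V̂(x̄_st) = 1379.16
SE(x̄_st) = √1379.16 = 37.137

SE(x̄_st) ≈ 37.1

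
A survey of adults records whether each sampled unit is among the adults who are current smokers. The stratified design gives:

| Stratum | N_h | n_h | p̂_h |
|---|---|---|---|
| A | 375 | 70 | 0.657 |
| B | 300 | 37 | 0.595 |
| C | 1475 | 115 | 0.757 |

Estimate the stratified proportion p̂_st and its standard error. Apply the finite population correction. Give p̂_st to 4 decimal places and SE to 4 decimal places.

N = 2150; stratum weights W_h = N_h/N.
p̂_st = Σ W_h p̂_h = (375·0.657 + 300·0.595 + 1475·0.757)/2150 = 0.71695
V̂(p̂_st) = Σ W_h² (1 − n_h/N_h) p̂_h(1−p̂_h)/(n_h−1):
  stratum A: (375/2150)²·(1 − 70/375)·0.657·0.343/69 = 8.08099e-05
  stratum B: (300/2150)²·(1 − 37/300)·0.595·0.405/36 = 0.000114254
  stratum C: (1475/2150)²·(1 − 115/1475)·0.757·0.243/114 = 0.000700247
V̂(p̂_st) = 0.000895311; SE = √V̂ = 0.0299217

p̂_st ≈ 0.7170, SE ≈ 0.0299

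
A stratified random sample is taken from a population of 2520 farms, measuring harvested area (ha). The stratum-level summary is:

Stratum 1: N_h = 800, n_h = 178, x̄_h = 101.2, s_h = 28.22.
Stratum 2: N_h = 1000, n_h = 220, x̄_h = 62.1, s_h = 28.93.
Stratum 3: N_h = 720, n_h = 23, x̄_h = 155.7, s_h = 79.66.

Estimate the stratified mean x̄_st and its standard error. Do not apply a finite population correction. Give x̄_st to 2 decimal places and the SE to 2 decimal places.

x̄_st = Σ W_h x̄_h = (800·101.2 + 1000·62.1 + 720·155.7)/2520 = 101.25556
V̂(x̄_st) = Σ W_h² s_h²/n_h, with W_h = N_h/N and N = 2520:
  stratum 1: (800/2520)²·28.22²/178 = 0.450892
  stratum 2: (1000/2520)²·28.93²/220 = 0.599064
  stratum 3: (720/2520)²·79.66²/23 = 22.5225
V̂(x̄_st) = 23.5725
SE(x̄_st) = √23.5725 = 4.85515

x̄_st ≈ 101.26, SE ≈ 4.86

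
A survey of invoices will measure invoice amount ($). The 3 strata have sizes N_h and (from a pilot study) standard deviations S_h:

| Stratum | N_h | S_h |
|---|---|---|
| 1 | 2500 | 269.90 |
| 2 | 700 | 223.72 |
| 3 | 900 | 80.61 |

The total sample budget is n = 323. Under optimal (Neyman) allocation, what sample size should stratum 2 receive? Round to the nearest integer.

Neyman allocation: n_h = n · N_h S_h / Σ N_i S_i, with n = 323.
  stratum 1: N_h·S_h = 2500·269.90 = 674750.00
  stratum 2: N_h·S_h = 700·223.72 = 156604.00
  stratum 3: N_h·S_h = 900·80.61 = 72549.00
Σ N_h S_h = 903903.00
n for stratum 2 = 323·156604.00/903903.00 = 55.961 → 56

56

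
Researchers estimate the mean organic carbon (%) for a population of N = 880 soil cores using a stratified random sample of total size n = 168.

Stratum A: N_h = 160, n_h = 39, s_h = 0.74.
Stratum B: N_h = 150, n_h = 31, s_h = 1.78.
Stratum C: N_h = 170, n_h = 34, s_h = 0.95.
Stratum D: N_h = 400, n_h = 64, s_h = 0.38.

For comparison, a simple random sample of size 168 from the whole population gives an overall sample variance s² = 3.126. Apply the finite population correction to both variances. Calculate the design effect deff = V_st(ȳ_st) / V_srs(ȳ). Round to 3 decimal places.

V̂(ȳ_st) = Σ W_h² (1 − n_h/N_h) s_h²/n_h, with W_h = N_h/N and N = 880:
  stratum A: (160/880)²·(1 − 39/160)·0.74²/39 = 0.000351026
  stratum B: (150/880)²·(1 − 31/150)·1.78²/31 = 0.00235587
  stratum C: (170/880)²·(1 − 34/170)·0.95²/34 = 0.000792485
  stratum D: (400/880)²·(1 − 64/400)·0.38²/64 = 0.000391581
V_st = 0.00389096
V_srs = (1 − 168/880)·3.126/168 = 0.0150549
deff = V_st / V_srs = 0.00389096/0.0150549 = 0.2585

deff ≈ 0.258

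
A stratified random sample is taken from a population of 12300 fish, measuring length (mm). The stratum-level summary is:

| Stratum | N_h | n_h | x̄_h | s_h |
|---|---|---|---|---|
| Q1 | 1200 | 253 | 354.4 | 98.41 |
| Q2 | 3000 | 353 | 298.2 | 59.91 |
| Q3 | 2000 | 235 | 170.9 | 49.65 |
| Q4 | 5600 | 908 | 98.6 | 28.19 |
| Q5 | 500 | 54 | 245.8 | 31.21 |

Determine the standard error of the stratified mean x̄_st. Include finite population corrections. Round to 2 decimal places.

SE(x̄_st) ≈ 1.12

V̂(x̄_st) = Σ W_h² (1 − n_h/N_h) s_h²/n_h, with W_h = N_h/N and N = 12300:
  stratum Q1: (1200/12300)²·(1 − 253/1200)·98.41²/253 = 0.287527
  stratum Q2: (3000/12300)²·(1 − 353/3000)·59.91²/353 = 0.53369
  stratum Q3: (2000/12300)²·(1 − 235/2000)·49.65²/235 = 0.244757
  stratum Q4: (5600/12300)²·(1 − 908/5600)·28.19²/908 = 0.151999
  stratum Q5: (500/12300)²·(1 − 54/500)·31.21²/54 = 0.0265882
V̂(x̄_st) = 1.24456
SE(x̄_st) = √1.24456 = 1.1156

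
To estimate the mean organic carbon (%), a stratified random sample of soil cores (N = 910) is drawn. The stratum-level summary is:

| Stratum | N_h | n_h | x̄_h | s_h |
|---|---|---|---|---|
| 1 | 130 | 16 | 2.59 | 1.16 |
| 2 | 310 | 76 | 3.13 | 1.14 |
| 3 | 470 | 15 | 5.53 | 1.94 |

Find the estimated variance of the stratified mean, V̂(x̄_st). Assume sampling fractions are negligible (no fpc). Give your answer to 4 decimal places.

V̂(x̄_st) ≈ 0.0706

V̂(x̄_st) = Σ W_h² s_h²/n_h, with W_h = N_h/N and N = 910:
  stratum 1: (130/910)²·1.16²/16 = 0.00171633
  stratum 2: (310/910)²·1.14²/76 = 0.00198443
  stratum 3: (470/910)²·1.94²/15 = 0.0669307
V̂(x̄_st) = 0.0706314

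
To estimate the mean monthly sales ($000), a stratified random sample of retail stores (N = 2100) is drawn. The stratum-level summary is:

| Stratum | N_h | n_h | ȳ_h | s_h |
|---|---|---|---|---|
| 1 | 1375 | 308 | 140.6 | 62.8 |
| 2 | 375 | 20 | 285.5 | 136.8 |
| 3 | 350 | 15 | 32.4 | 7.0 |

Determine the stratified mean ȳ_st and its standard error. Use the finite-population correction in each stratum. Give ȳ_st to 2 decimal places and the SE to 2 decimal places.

ȳ_st ≈ 148.44, SE ≈ 5.71

ȳ_st = Σ W_h ȳ_h = (1375·140.6 + 375·285.5 + 350·32.4)/2100 = 148.44167
V̂(ȳ_st) = Σ W_h² (1 − n_h/N_h) s_h²/n_h, with W_h = N_h/N and N = 2100:
  stratum 1: (1375/2100)²·(1 − 308/1375)·62.8²/308 = 4.25988
  stratum 2: (375/2100)²·(1 − 20/375)·136.8²/20 = 28.2464
  stratum 3: (350/2100)²·(1 − 15/350)·7.0²/15 = 0.0868519
V̂(ȳ_st) = 32.5931
SE(ȳ_st) = √32.5931 = 5.70904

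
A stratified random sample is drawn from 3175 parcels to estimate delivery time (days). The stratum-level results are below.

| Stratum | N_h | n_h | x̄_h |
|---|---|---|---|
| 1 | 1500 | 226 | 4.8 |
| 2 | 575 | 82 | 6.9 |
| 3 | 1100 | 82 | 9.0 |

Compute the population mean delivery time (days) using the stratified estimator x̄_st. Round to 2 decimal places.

N = Σ N_h = 3175. Stratum weights W_h = N_h/N.
x̄_st = (1500·4.8 + 575·6.9 + 1100·9.0) / 3175 = 6.6354

x̄_st ≈ 6.64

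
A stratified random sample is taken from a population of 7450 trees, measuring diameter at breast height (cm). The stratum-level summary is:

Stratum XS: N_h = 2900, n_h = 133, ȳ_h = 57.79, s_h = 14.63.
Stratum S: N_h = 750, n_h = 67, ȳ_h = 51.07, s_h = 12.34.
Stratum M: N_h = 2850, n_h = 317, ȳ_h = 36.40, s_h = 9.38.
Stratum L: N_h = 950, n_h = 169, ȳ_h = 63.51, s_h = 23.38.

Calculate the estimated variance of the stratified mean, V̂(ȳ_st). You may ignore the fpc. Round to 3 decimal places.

V̂(ȳ_st) ≈ 0.360

V̂(ȳ_st) = Σ W_h² s_h²/n_h, with W_h = N_h/N and N = 7450:
  stratum XS: (2900/7450)²·14.63²/133 = 0.243849
  stratum S: (750/7450)²·12.34²/67 = 0.0230338
  stratum M: (2850/7450)²·9.38²/317 = 0.0406185
  stratum L: (950/7450)²·23.38²/169 = 0.0525941
V̂(ȳ_st) = 0.360095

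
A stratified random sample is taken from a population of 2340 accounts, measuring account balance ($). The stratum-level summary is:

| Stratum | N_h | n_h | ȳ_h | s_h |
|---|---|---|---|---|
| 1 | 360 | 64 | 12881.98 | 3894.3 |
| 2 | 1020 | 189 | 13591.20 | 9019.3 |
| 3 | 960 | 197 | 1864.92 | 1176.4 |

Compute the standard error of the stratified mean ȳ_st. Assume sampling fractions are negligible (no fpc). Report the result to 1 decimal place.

V̂(ȳ_st) = Σ W_h² s_h²/n_h, with W_h = N_h/N and N = 2340:
  stratum 1: (360/2340)²·3894.3²/64 = 5608.57
  stratum 2: (1020/2340)²·9019.3²/189 = 81781
  stratum 3: (960/2340)²·1176.4²/197 = 1182.37
V̂(ȳ_st) = 88572
SE(ȳ_st) = √88572 = 297.61

SE(ȳ_st) ≈ 297.6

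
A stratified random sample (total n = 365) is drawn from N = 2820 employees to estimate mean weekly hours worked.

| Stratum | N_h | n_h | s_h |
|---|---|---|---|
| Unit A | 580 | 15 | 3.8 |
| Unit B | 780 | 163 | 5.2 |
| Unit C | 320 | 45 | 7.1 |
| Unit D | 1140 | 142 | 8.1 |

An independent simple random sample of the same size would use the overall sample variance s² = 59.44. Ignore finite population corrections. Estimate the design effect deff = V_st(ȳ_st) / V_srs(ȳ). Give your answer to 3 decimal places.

V̂(ȳ_st) = Σ W_h² s_h²/n_h, with W_h = N_h/N and N = 2820:
  stratum Unit A: (580/2820)²·3.8²/15 = 0.0407224
  stratum Unit B: (780/2820)²·5.2²/163 = 0.0126914
  stratum Unit C: (320/2820)²·7.1²/45 = 0.0144247
  stratum Unit D: (1140/2820)²·8.1²/142 = 0.075508
V_st = 0.143347
V_srs = s²/n = 59.44/365 = 0.162849
deff = V_st / V_srs = 0.143347/0.162849 = 0.8802

deff ≈ 0.880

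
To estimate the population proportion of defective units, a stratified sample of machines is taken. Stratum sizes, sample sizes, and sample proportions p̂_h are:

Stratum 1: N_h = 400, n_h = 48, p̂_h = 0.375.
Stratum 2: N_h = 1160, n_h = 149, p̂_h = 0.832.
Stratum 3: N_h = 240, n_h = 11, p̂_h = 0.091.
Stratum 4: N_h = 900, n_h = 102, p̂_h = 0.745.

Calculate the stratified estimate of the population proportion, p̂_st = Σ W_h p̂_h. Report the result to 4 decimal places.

p̂_st ≈ 0.6694

N = 2700; stratum weights W_h = N_h/N.
p̂_st = Σ W_h p̂_h = (400·0.375 + 1160·0.832 + 240·0.091 + 900·0.745)/2700 = 0.66943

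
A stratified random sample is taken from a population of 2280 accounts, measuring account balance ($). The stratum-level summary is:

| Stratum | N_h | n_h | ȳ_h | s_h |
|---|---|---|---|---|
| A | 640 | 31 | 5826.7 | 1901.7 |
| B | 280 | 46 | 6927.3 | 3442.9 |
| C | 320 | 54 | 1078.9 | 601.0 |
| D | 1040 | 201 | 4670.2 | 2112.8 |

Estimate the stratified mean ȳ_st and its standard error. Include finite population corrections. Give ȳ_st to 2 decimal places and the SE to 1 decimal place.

ȳ_st ≈ 4767.98, SE ≈ 125.8

ȳ_st = Σ W_h ȳ_h = (640·5826.7 + 280·6927.3 + 320·1078.9 + 1040·4670.2)/2280 = 4767.97719
V̂(ȳ_st) = Σ W_h² (1 − n_h/N_h) s_h²/n_h, with W_h = N_h/N and N = 2280:
  stratum A: (640/2280)²·(1 − 31/640)·1901.7²/31 = 8746.81
  stratum B: (280/2280)²·(1 − 46/280)·3442.9²/46 = 3247.84
  stratum C: (320/2280)²·(1 − 54/320)·601.0²/54 = 109.526
  stratum D: (1040/2280)²·(1 − 201/1040)·2112.8²/201 = 3727.75
V̂(ȳ_st) = 15831.9
SE(ȳ_st) = √15831.9 = 125.825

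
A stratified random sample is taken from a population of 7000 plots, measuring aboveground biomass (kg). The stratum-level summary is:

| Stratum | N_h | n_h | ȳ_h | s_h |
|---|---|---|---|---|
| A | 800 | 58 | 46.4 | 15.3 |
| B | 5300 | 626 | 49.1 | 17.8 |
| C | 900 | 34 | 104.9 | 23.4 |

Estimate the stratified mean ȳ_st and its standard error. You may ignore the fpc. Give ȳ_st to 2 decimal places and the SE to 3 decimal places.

ȳ_st = Σ W_h ȳ_h = (800·46.4 + 5300·49.1 + 900·104.9)/7000 = 55.96571
V̂(ȳ_st) = Σ W_h² s_h²/n_h, with W_h = N_h/N and N = 7000:
  stratum A: (800/7000)²·15.3²/58 = 0.0527156
  stratum B: (5300/7000)²·17.8²/626 = 0.290149
  stratum C: (900/7000)²·23.4²/34 = 0.266221
V̂(ȳ_st) = 0.609085
SE(ȳ_st) = √0.609085 = 0.780439

ȳ_st ≈ 55.97, SE ≈ 0.780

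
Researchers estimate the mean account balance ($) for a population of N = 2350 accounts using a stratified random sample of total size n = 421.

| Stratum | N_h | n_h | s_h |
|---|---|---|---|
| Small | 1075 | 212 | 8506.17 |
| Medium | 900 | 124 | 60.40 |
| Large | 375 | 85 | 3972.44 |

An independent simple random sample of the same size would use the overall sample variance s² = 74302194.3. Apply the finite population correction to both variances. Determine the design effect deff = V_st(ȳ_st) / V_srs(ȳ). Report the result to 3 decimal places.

deff ≈ 0.421

V̂(ȳ_st) = Σ W_h² (1 − n_h/N_h) s_h²/n_h, with W_h = N_h/N and N = 2350:
  stratum Small: (1075/2350)²·(1 − 212/1075)·8506.17²/212 = 57334.5
  stratum Medium: (900/2350)²·(1 − 124/900)·60.40²/124 = 3.72067
  stratum Large: (375/2350)²·(1 − 85/375)·3972.44²/85 = 3655.86
V_st = 60994
V_srs = (1 − 421/2350)·74302194.3/421 = 144872
deff = V_st / V_srs = 60994/144872 = 0.4210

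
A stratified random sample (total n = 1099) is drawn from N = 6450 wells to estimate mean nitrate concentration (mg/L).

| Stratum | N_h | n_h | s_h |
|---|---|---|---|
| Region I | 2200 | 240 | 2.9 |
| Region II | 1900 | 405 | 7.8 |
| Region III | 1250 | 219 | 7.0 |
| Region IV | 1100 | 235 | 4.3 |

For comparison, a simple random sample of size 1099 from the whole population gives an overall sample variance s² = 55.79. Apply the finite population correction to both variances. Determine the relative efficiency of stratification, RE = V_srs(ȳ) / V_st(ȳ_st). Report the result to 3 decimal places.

V̂(ȳ_st) = Σ W_h² (1 − n_h/N_h) s_h²/n_h, with W_h = N_h/N and N = 6450:
  stratum Region I: (2200/6450)²·(1 − 240/2200)·2.9²/240 = 0.00363199
  stratum Region II: (1900/6450)²·(1 − 405/1900)·7.8²/405 = 0.0102567
  stratum Region III: (1250/6450)²·(1 − 219/1250)·7.0²/219 = 0.00693108
  stratum Region IV: (1100/6450)²·(1 − 235/1100)·4.3²/235 = 0.00179953
V_st = 0.0226193
V_srs = (1 − 1099/6450)·55.79/1099 = 0.0421147
Relative efficiency = V_srs / V_st = 0.0421147/0.0226193 = 1.8619

RE ≈ 1.862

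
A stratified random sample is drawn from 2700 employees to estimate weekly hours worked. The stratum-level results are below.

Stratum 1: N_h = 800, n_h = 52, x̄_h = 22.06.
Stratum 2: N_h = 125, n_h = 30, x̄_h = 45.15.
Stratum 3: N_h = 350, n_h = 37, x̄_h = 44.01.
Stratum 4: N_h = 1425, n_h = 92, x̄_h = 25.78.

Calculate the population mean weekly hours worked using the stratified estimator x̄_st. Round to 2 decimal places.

x̄_st ≈ 27.94

N = Σ N_h = 2700. Stratum weights W_h = N_h/N.
x̄_st = (800·22.06 + 125·45.15 + 350·44.01 + 1425·25.78) / 2700 = 27.9377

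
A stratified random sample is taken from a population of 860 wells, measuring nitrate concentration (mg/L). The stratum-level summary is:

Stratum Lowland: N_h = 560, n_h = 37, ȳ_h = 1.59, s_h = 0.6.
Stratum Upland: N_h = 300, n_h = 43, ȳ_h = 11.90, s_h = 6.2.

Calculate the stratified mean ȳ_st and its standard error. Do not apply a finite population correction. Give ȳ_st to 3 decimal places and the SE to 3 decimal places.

ȳ_st ≈ 5.187, SE ≈ 0.336

ȳ_st = Σ W_h ȳ_h = (560·1.59 + 300·11.90)/860 = 5.18651
V̂(ȳ_st) = Σ W_h² s_h²/n_h, with W_h = N_h/N and N = 860:
  stratum Lowland: (560/860)²·0.6²/37 = 0.00412553
  stratum Upland: (300/860)²·6.2²/43 = 0.108783
V̂(ȳ_st) = 0.112908
SE(ȳ_st) = √0.112908 = 0.336018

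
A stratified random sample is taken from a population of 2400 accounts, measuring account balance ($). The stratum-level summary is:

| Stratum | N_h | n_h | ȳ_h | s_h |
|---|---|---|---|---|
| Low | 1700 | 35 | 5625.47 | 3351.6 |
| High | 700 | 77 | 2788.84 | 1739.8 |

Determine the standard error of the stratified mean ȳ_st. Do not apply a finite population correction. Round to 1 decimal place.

V̂(ȳ_st) = Σ W_h² s_h²/n_h, with W_h = N_h/N and N = 2400:
  stratum Low: (1700/2400)²·3351.6²/35 = 161032
  stratum High: (700/2400)²·1739.8²/77 = 3344.12
V̂(ȳ_st) = 164376
SE(ȳ_st) = √164376 = 405.433

SE(ȳ_st) ≈ 405.4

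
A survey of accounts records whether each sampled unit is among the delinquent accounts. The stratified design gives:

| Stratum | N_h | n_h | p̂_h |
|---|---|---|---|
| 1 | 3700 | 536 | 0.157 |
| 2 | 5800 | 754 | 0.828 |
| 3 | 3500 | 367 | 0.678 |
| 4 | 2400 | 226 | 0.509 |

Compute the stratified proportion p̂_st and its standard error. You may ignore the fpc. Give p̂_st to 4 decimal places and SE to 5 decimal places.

N = 15400; stratum weights W_h = N_h/N.
p̂_st = Σ W_h p̂_h = (3700·0.157 + 5800·0.828 + 3500·0.678 + 2400·0.509)/15400 = 0.58298
V̂(p̂_st) = Σ W_h² p̂_h(1−p̂_h)/(n_h−1):
  stratum 1: (3700/15400)²·0.157·0.843/535 = 1.42802e-05
  stratum 2: (5800/15400)²·0.828·0.172/753 = 2.68274e-05
  stratum 3: (3500/15400)²·0.678·0.322/366 = 3.08105e-05
  stratum 4: (2400/15400)²·0.509·0.491/225 = 2.69773e-05
V̂(p̂_st) = 9.88954e-05; SE = √V̂ = 0.00994462

p̂_st ≈ 0.5830, SE ≈ 0.00994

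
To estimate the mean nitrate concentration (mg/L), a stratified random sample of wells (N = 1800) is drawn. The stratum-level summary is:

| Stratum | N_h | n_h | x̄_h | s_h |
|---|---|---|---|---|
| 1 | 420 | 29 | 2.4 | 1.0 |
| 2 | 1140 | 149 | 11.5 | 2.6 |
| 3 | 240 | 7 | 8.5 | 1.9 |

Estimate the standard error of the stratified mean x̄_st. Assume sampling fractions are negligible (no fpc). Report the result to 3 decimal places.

SE(x̄_st) ≈ 0.171

V̂(x̄_st) = Σ W_h² s_h²/n_h, with W_h = N_h/N and N = 1800:
  stratum 1: (420/1800)²·1.0²/29 = 0.00187739
  stratum 2: (1140/1800)²·2.6²/149 = 0.0181981
  stratum 3: (240/1800)²·1.9²/7 = 0.00916825
V̂(x̄_st) = 0.0292437
SE(x̄_st) = √0.0292437 = 0.171008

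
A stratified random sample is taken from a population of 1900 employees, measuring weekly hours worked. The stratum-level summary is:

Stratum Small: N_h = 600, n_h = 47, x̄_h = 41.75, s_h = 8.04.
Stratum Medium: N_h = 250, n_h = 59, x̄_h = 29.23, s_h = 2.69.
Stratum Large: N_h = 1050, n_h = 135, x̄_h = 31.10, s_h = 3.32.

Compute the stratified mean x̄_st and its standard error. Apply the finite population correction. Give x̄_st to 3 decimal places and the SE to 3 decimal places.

x̄_st = Σ W_h x̄_h = (600·41.75 + 250·29.23 + 1050·31.10)/1900 = 34.21711
V̂(x̄_st) = Σ W_h² (1 − n_h/N_h) s_h²/n_h, with W_h = N_h/N and N = 1900:
  stratum Small: (600/1900)²·(1 − 47/600)·8.04²/47 = 0.126411
  stratum Medium: (250/1900)²·(1 − 59/250)·2.69²/59 = 0.00162225
  stratum Large: (1050/1900)²·(1 − 135/1050)·3.32²/135 = 0.0217293
V̂(x̄_st) = 0.149762
SE(x̄_st) = √0.149762 = 0.386991

x̄_st ≈ 34.217, SE ≈ 0.387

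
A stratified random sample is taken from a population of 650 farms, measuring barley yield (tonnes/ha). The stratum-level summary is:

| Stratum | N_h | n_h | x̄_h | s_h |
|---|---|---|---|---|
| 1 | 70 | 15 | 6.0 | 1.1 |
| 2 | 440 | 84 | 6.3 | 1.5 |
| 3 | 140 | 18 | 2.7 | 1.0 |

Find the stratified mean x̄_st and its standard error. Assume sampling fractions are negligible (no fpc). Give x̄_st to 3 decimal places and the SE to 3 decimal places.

x̄_st ≈ 5.492, SE ≈ 0.126

x̄_st = Σ W_h x̄_h = (70·6.0 + 440·6.3 + 140·2.7)/650 = 5.49231
V̂(x̄_st) = Σ W_h² s_h²/n_h, with W_h = N_h/N and N = 650:
  stratum 1: (70/650)²·1.1²/15 = 0.000935542
  stratum 2: (440/650)²·1.5²/84 = 0.0122739
  stratum 3: (140/650)²·1.0²/18 = 0.00257725
V̂(x̄_st) = 0.0157867
SE(x̄_st) = √0.0157867 = 0.125645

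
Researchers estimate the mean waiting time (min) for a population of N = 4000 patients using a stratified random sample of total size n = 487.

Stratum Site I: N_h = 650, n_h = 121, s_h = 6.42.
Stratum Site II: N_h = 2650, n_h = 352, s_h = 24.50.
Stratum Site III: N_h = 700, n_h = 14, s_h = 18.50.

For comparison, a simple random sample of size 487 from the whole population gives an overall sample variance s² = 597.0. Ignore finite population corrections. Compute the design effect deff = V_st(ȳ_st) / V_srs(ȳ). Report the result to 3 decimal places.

V̂(ȳ_st) = Σ W_h² s_h²/n_h, with W_h = N_h/N and N = 4000:
  stratum Site I: (650/4000)²·6.42²/121 = 0.0089948
  stratum Site II: (2650/4000)²·24.50²/352 = 0.748447
  stratum Site III: (700/4000)²·18.50²/14 = 0.748672
V_st = 1.50611
V_srs = s²/n = 597.0/487 = 1.22587
deff = V_st / V_srs = 1.50611/1.22587 = 1.2286

deff ≈ 1.229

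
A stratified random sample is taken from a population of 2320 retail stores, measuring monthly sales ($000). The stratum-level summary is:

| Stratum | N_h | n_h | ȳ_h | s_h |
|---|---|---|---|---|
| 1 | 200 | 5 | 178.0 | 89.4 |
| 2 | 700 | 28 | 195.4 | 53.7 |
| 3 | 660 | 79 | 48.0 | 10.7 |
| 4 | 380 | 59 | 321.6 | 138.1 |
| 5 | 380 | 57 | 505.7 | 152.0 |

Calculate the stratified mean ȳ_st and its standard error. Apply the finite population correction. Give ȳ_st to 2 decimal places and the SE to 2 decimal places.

ȳ_st ≈ 223.46, SE ≈ 6.10

ȳ_st = Σ W_h ȳ_h = (200·178.0 + 700·195.4 + 660·48.0 + 380·321.6 + 380·505.7)/2320 = 223.46293
V̂(ȳ_st) = Σ W_h² (1 − n_h/N_h) s_h²/n_h, with W_h = N_h/N and N = 2320:
  stratum 1: (200/2320)²·(1 − 5/200)·89.4²/5 = 11.5823
  stratum 2: (700/2320)²·(1 − 28/700)·53.7²/28 = 9.00082
  stratum 3: (660/2320)²·(1 − 79/660)·10.7²/79 = 0.103249
  stratum 4: (380/2320)²·(1 − 59/380)·138.1²/59 = 7.32568
  stratum 5: (380/2320)²·(1 − 57/380)·152.0²/57 = 9.2432
V̂(ȳ_st) = 37.2552
SE(ȳ_st) = √37.2552 = 6.10371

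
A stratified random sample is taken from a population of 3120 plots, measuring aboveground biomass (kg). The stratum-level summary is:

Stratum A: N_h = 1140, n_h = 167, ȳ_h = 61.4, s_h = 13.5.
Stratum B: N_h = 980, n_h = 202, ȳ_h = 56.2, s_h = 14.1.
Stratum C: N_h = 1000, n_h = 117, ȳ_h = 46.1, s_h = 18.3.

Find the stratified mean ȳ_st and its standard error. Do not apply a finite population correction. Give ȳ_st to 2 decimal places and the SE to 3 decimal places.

ȳ_st ≈ 54.86, SE ≈ 0.733

ȳ_st = Σ W_h ȳ_h = (1140·61.4 + 980·56.2 + 1000·46.1)/3120 = 54.86282
V̂(ȳ_st) = Σ W_h² s_h²/n_h, with W_h = N_h/N and N = 3120:
  stratum A: (1140/3120)²·13.5²/167 = 0.145697
  stratum B: (980/3120)²·14.1²/202 = 0.0971024
  stratum C: (1000/3120)²·18.3²/117 = 0.29404
V̂(ȳ_st) = 0.53684
SE(ȳ_st) = √0.53684 = 0.732694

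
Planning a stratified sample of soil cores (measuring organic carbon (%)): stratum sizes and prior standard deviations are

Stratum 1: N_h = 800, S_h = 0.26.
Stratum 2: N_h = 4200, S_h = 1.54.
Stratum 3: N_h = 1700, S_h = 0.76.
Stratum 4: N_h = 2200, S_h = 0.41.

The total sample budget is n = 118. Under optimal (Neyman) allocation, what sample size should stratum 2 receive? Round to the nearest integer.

86

Neyman allocation: n_h = n · N_h S_h / Σ N_i S_i, with n = 118.
  stratum 1: N_h·S_h = 800·0.26 = 208.00
  stratum 2: N_h·S_h = 4200·1.54 = 6468.00
  stratum 3: N_h·S_h = 1700·0.76 = 1292.00
  stratum 4: N_h·S_h = 2200·0.41 = 902.00
Σ N_h S_h = 8870.00
n for stratum 2 = 118·6468.00/8870.00 = 86.046 → 86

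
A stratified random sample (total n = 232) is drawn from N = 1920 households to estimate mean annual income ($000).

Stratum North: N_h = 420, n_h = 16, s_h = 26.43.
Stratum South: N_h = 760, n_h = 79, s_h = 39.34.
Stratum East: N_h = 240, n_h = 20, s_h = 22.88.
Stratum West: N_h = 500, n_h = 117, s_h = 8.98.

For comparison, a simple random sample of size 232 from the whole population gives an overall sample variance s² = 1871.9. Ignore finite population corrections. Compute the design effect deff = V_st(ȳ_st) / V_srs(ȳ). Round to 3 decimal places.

deff ≈ 0.696

V̂(ȳ_st) = Σ W_h² s_h²/n_h, with W_h = N_h/N and N = 1920:
  stratum North: (420/1920)²·26.43²/16 = 2.08915
  stratum South: (760/1920)²·39.34²/79 = 3.06949
  stratum East: (240/1920)²·22.88²/20 = 0.40898
  stratum West: (500/1920)²·8.98²/117 = 0.0467417
V_st = 5.61437
V_srs = s²/n = 1871.9/232 = 8.06853
deff = V_st / V_srs = 5.61437/8.06853 = 0.6958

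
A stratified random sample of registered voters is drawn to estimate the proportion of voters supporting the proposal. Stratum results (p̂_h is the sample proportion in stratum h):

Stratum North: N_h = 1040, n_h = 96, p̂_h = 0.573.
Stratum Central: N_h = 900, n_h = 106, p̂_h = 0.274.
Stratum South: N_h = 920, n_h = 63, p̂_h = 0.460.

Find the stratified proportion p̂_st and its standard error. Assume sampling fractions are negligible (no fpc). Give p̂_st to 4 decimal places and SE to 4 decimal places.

N = 2860; stratum weights W_h = N_h/N.
p̂_st = Σ W_h p̂_h = (1040·0.573 + 900·0.274 + 920·0.460)/2860 = 0.44256
V̂(p̂_st) = Σ W_h² p̂_h(1−p̂_h)/(n_h−1):
  stratum North: (1040/2860)²·0.573·0.427/95 = 0.00034056
  stratum Central: (900/2860)²·0.274·0.726/105 = 0.000187608
  stratum South: (920/2860)²·0.460·0.540/62 = 0.000414575
V̂(p̂_st) = 0.000942743; SE = √V̂ = 0.0307041

p̂_st ≈ 0.4426, SE ≈ 0.0307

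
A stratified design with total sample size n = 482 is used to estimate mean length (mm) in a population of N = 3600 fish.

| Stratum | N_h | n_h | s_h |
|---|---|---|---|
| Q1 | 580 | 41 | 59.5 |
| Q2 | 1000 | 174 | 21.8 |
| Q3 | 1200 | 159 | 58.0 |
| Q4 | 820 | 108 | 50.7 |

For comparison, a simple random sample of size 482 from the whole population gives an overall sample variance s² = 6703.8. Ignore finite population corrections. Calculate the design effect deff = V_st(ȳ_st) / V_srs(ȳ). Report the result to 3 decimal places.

deff ≈ 0.434

V̂(ȳ_st) = Σ W_h² s_h²/n_h, with W_h = N_h/N and N = 3600:
  stratum Q1: (580/3600)²·59.5²/41 = 2.24131
  stratum Q2: (1000/3600)²·21.8²/174 = 0.210746
  stratum Q3: (1200/3600)²·58.0²/159 = 2.3508
  stratum Q4: (820/3600)²·50.7²/108 = 1.23485
V_st = 6.03771
V_srs = s²/n = 6703.8/482 = 13.9083
deff = V_st / V_srs = 6.03771/13.9083 = 0.4341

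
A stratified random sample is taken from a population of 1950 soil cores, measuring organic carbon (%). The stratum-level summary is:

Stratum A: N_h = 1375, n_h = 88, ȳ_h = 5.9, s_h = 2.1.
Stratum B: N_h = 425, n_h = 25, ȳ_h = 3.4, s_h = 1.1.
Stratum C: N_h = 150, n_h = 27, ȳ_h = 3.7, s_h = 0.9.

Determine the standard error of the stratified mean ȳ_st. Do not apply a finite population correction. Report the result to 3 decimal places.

V̂(ȳ_st) = Σ W_h² s_h²/n_h, with W_h = N_h/N and N = 1950:
  stratum A: (1375/1950)²·2.1²/88 = 0.0249168
  stratum B: (425/1950)²·1.1²/25 = 0.00229908
  stratum C: (150/1950)²·0.9²/27 = 0.000177515
V̂(ȳ_st) = 0.0273934
SE(ȳ_st) = √0.0273934 = 0.165509

SE(ȳ_st) ≈ 0.166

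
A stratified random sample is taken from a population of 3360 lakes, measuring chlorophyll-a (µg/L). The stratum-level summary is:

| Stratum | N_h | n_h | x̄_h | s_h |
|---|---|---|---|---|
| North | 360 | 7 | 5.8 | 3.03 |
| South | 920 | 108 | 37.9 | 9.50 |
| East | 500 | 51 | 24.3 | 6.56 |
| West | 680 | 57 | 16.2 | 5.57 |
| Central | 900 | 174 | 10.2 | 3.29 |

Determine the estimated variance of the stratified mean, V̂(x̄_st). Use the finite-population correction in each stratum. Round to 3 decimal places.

V̂(x̄_st) = Σ W_h² (1 − n_h/N_h) s_h²/n_h, with W_h = N_h/N and N = 3360:
  stratum North: (360/3360)²·(1 − 7/360)·3.03²/7 = 0.0147634
  stratum South: (920/3360)²·(1 − 108/920)·9.50²/108 = 0.0552954
  stratum East: (500/3360)²·(1 − 51/500)·6.56²/51 = 0.0167794
  stratum West: (680/3360)²·(1 − 57/680)·5.57²/57 = 0.0204246
  stratum Central: (900/3360)²·(1 − 174/900)·3.29²/174 = 0.00360034
V̂(x̄_st) = 0.110863

V̂(x̄_st) ≈ 0.111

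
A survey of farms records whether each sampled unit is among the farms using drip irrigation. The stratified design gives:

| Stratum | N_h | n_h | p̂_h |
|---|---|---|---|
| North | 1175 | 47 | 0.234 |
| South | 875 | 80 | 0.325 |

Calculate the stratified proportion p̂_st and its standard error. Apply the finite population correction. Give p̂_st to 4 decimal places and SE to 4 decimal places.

N = 2050; stratum weights W_h = N_h/N.
p̂_st = Σ W_h p̂_h = (1175·0.234 + 875·0.325)/2050 = 0.27284
V̂(p̂_st) = Σ W_h² (1 − n_h/N_h) p̂_h(1−p̂_h)/(n_h−1):
  stratum North: (1175/2050)²·(1 − 47/1175)·0.234·0.766/46 = 0.00122893
  stratum South: (875/2050)²·(1 − 80/875)·0.325·0.675/79 = 0.00045965
V̂(p̂_st) = 0.00168858; SE = √V̂ = 0.0410923

p̂_st ≈ 0.2728, SE ≈ 0.0411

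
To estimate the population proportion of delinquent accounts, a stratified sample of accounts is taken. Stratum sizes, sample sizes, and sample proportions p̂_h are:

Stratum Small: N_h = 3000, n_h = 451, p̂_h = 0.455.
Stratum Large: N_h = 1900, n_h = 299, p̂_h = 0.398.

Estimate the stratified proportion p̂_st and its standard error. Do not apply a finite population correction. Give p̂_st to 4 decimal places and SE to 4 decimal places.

N = 4900; stratum weights W_h = N_h/N.
p̂_st = Σ W_h p̂_h = (3000·0.455 + 1900·0.398)/4900 = 0.43290
V̂(p̂_st) = Σ W_h² p̂_h(1−p̂_h)/(n_h−1):
  stratum Small: (3000/4900)²·0.455·0.545/450 = 0.00020656
  stratum Large: (1900/4900)²·0.398·0.602/298 = 0.000120887
V̂(p̂_st) = 0.000327446; SE = √V̂ = 0.0180955

p̂_st ≈ 0.4329, SE ≈ 0.0181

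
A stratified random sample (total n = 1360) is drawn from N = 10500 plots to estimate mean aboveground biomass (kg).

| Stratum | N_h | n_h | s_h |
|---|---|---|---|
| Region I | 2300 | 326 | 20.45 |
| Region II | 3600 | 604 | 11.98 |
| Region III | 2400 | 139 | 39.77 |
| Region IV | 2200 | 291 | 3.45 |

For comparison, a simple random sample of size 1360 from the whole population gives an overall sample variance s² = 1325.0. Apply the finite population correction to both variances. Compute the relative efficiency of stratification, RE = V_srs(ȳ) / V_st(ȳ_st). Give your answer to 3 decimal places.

V̂(ȳ_st) = Σ W_h² (1 − n_h/N_h) s_h²/n_h, with W_h = N_h/N and N = 10500:
  stratum Region I: (2300/10500)²·(1 − 326/2300)·20.45²/326 = 0.0528282
  stratum Region II: (3600/10500)²·(1 − 604/3600)·11.98²/604 = 0.0232457
  stratum Region III: (2400/10500)²·(1 − 139/2400)·39.77²/139 = 0.560054
  stratum Region IV: (2200/10500)²·(1 − 291/2200)·3.45²/291 = 0.0015581
V_st = 0.637686
V_srs = (1 − 1360/10500)·1325.0/1360 = 0.848074
Relative efficiency = V_srs / V_st = 0.848074/0.637686 = 1.3299

RE ≈ 1.330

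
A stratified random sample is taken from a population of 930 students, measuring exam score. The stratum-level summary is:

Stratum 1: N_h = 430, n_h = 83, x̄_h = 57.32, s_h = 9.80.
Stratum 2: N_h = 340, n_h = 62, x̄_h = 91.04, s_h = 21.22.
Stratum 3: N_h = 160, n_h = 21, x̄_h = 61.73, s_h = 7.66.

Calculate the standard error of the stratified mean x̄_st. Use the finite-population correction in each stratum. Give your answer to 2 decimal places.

SE(x̄_st) ≈ 1.03

V̂(x̄_st) = Σ W_h² (1 − n_h/N_h) s_h²/n_h, with W_h = N_h/N and N = 930:
  stratum 1: (430/930)²·(1 − 83/430)·9.80²/83 = 0.199621
  stratum 2: (340/930)²·(1 − 62/340)·21.22²/62 = 0.793701
  stratum 3: (160/930)²·(1 − 21/160)·7.66²/21 = 0.0718468
V̂(x̄_st) = 1.06517
SE(x̄_st) = √1.06517 = 1.03207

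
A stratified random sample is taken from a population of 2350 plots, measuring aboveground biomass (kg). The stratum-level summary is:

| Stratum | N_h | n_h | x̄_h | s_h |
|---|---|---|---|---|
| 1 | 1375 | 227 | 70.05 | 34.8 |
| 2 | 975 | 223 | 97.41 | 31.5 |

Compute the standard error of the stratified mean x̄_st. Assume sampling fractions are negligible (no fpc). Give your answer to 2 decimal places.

SE(x̄_st) ≈ 1.61

V̂(x̄_st) = Σ W_h² s_h²/n_h, with W_h = N_h/N and N = 2350:
  stratum 1: (1375/2350)²·34.8²/227 = 1.82643
  stratum 2: (975/2350)²·31.5²/223 = 0.765931
V̂(x̄_st) = 2.59236
SE(x̄_st) = √2.59236 = 1.61008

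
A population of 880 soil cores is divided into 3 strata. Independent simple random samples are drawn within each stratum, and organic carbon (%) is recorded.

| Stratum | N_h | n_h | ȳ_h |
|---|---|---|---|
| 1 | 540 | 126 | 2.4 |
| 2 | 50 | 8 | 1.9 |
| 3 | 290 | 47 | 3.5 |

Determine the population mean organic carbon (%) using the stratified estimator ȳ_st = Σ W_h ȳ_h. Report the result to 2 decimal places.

ȳ_st ≈ 2.73

N = Σ N_h = 880. Stratum weights W_h = N_h/N.
ȳ_st = (540·2.4 + 50·1.9 + 290·3.5) / 880 = 2.7341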